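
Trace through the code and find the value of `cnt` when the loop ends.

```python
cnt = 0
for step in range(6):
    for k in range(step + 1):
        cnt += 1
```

Let's trace through this code step by step.

Initialize: cnt = 0
Entering loop: for step in range(6):
After iteration 1: step = 0, cnt = 1, k = 0
After iteration 2: step = 1, cnt = 3, k = 1
After iteration 3: step = 2, cnt = 6, k = 2
After iteration 4: step = 3, cnt = 10, k = 3
After iteration 5: step = 4, cnt = 15, k = 4
After iteration 6: step = 5, cnt = 21, k = 5
Loop ends.

Final answer: 21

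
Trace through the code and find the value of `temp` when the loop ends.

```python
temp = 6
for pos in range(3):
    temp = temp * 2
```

Let's trace through this code step by step.

Initialize: temp = 6
Entering loop: for pos in range(3):
After iteration 1: pos = 0, temp = 12
After iteration 2: pos = 1, temp = 24
After iteration 3: pos = 2, temp = 48
Loop ends.

Final answer: 48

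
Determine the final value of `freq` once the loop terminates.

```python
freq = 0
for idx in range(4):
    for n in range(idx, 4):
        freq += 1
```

Let's trace through this code step by step.

Initialize: freq = 0
Entering loop: for idx in range(4):
After iteration 1: idx = 0, freq = 4
After iteration 2: idx = 1, freq = 7
After iteration 3: idx = 2, freq = 9
After iteration 4: idx = 3, freq = 10
Loop ends.

Final answer: 10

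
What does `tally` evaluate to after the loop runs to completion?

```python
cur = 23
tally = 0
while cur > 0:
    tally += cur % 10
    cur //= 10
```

Let's trace through this code step by step.

Initialize: cur = 23
Initialize: tally = 0
Entering loop: while cur > 0:
After iteration 1: cur = 2, tally = 3
After iteration 2: cur = 0, tally = 5
Loop ends.

Final answer: 5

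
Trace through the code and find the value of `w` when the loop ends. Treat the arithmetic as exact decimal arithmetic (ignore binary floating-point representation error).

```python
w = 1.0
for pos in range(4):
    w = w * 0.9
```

Let's trace through this code step by step.

Initialize: w = 1.0
Entering loop: for pos in range(4):
After iteration 1: pos = 0, w = 0.9
After iteration 2: pos = 1, w = 0.81
After iteration 3: pos = 2, w = 0.729
After iteration 4: pos = 3, w = 0.6561
Loop ends.

Final answer: 0.6561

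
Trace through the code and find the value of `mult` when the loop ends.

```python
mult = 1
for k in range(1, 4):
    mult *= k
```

Let's trace through this code step by step.

Initialize: mult = 1
Entering loop: for k in range(1, 4):
After iteration 1: k = 1, mult = 1
After iteration 2: k = 2, mult = 2
After iteration 3: k = 3, mult = 6
Loop ends.

Final answer: 6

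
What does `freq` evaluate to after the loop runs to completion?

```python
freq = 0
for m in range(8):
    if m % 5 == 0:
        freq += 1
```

Let's trace through this code step by step.

Initialize: freq = 0
Entering loop: for m in range(8):
After iteration 1: m = 0, freq = 1
After iteration 2: m = 1, freq = 1
After iteration 3: m = 2, freq = 1
After iteration 4: m = 3, freq = 1
After iteration 5: m = 4, freq = 1
After iteration 6: m = 5, freq = 2
After iteration 7: m = 6, freq = 2
After iteration 8: m = 7, freq = 2
Loop ends.

Final answer: 2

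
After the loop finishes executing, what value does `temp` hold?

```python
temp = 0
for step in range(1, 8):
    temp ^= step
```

Let's trace through this code step by step.

Initialize: temp = 0
Entering loop: for step in range(1, 8):
After iteration 1: step = 1, temp = 1
After iteration 2: step = 2, temp = 3
After iteration 3: step = 3, temp = 0
After iteration 4: step = 4, temp = 4
After iteration 5: step = 5, temp = 1
After iteration 6: step = 6, temp = 7
After iteration 7: step = 7, temp = 0
Loop ends.

Final answer: 0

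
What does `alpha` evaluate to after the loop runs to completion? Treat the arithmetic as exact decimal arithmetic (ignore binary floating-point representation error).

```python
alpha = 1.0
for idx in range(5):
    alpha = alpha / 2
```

Let's trace through this code step by step.

Initialize: alpha = 1.0
Entering loop: for idx in range(5):
After iteration 1: idx = 0, alpha = 0.5
After iteration 2: idx = 1, alpha = 0.25
After iteration 3: idx = 2, alpha = 0.125
After iteration 4: idx = 3, alpha = 0.0625
After iteration 5: idx = 4, alpha = 0.03125
Loop ends.

Final answer: 0.03125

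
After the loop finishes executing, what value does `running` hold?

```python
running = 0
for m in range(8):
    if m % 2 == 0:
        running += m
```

Let's trace through this code step by step.

Initialize: running = 0
Entering loop: for m in range(8):
After iteration 1: m = 0, running = 0
After iteration 2: m = 1, running = 0
After iteration 3: m = 2, running = 2
After iteration 4: m = 3, running = 2
After iteration 5: m = 4, running = 6
After iteration 6: m = 5, running = 6
After iteration 7: m = 6, running = 12
After iteration 8: m = 7, running = 12
Loop ends.

Final answer: 12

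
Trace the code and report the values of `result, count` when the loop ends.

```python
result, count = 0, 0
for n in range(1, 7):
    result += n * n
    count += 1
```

Let's trace through this code step by step.

Initialize: result = 0
Initialize: count = 0
Entering loop: for n in range(1, 7):
After iteration 1: n = 1, result = 1, count = 1
After iteration 2: n = 2, result = 5, count = 2
After iteration 3: n = 3, result = 14, count = 3
After iteration 4: n = 4, result = 30, count = 4
After iteration 5: n = 5, result = 55, count = 5
After iteration 6: n = 6, result = 91, count = 6
Loop ends.

Final answer: 91, 6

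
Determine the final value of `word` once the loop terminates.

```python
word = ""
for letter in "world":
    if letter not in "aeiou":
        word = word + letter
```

Let's trace through this code step by step.

Initialize: word = ''
Entering loop: for letter in "world":
After iteration 1: letter = 'w', word = 'w'
After iteration 2: letter = 'o', word = 'w'
After iteration 3: letter = 'r', word = 'wr'
After iteration 4: letter = 'l', word = 'wrl'
After iteration 5: letter = 'd', word = 'wrld'
Loop ends.

Final answer: 'wrld'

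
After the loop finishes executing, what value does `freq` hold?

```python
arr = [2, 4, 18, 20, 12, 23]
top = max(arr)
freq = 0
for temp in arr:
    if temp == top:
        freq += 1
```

Let's trace through this code step by step.

Initialize: arr = [2, 4, 18, 20, 12, 23]
Initialize: top = 23
Initialize: freq = 0
Entering loop: for temp in arr:
After iteration 1: temp = 2, freq = 0
After iteration 2: temp = 4, freq = 0
After iteration 3: temp = 18, freq = 0
After iteration 4: temp = 20, freq = 0
After iteration 5: temp = 12, freq = 0
After iteration 6: temp = 23, freq = 1
Loop ends.

Final answer: 1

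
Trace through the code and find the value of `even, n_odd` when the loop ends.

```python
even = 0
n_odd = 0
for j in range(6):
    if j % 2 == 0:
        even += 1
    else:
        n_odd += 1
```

Let's trace through this code step by step.

Initialize: even = 0
Initialize: n_odd = 0
Entering loop: for j in range(6):
After iteration 1: j = 0, even = 1, n_odd = 0
After iteration 2: j = 1, even = 1, n_odd = 1
After iteration 3: j = 2, even = 2, n_odd = 1
After iteration 4: j = 3, even = 2, n_odd = 2
After iteration 5: j = 4, even = 3, n_odd = 2
After iteration 6: j = 5, even = 3, n_odd = 3
Loop ends.

Final answer: 3, 3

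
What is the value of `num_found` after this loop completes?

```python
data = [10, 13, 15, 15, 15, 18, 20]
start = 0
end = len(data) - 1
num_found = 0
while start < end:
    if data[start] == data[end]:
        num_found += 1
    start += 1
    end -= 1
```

Let's trace through this code step by step.

Initialize: data = [10, 13, 15, 15, 15, 18, 20]
Initialize: start = 0
Initialize: end = 6
Initialize: num_found = 0
Entering loop: while start < end:
After iteration 1: start = 1, end = 5, num_found = 0
After iteration 2: start = 2, end = 4, num_found = 0
After iteration 3: start = 3, end = 3, num_found = 1
Loop ends.

Final answer: 1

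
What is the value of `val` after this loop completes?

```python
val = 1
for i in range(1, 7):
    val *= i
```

Let's trace through this code step by step.

Initialize: val = 1
Entering loop: for i in range(1, 7):
After iteration 1: i = 1, val = 1
After iteration 2: i = 2, val = 2
After iteration 3: i = 3, val = 6
After iteration 4: i = 4, val = 24
After iteration 5: i = 5, val = 120
After iteration 6: i = 6, val = 720
Loop ends.

Final answer: 720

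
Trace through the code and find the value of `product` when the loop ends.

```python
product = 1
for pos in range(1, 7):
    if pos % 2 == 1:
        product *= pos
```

Let's trace through this code step by step.

Initialize: product = 1
Entering loop: for pos in range(1, 7):
After iteration 1: pos = 1, product = 1
After iteration 2: pos = 2, product = 1
After iteration 3: pos = 3, product = 3
After iteration 4: pos = 4, product = 3
After iteration 5: pos = 5, product = 15
After iteration 6: pos = 6, product = 15
Loop ends.

Final answer: 15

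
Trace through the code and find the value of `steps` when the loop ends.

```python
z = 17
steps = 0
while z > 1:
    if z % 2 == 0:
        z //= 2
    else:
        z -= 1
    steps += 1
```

Let's trace through this code step by step.

Initialize: z = 17
Initialize: steps = 0
Entering loop: while z > 1:
After iteration 1: z = 16, steps = 1
After iteration 2: z = 8, steps = 2
After iteration 3: z = 4, steps = 3
After iteration 4: z = 2, steps = 4
After iteration 5: z = 1, steps = 5
Loop ends.

Final answer: 5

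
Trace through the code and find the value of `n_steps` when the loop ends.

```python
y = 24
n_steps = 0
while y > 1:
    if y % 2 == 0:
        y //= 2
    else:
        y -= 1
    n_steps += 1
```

Let's trace through this code step by step.

Initialize: y = 24
Initialize: n_steps = 0
Entering loop: while y > 1:
After iteration 1: y = 12, n_steps = 1
After iteration 2: y = 6, n_steps = 2
After iteration 3: y = 3, n_steps = 3
After iteration 4: y = 2, n_steps = 4
After iteration 5: y = 1, n_steps = 5
Loop ends.

Final answer: 5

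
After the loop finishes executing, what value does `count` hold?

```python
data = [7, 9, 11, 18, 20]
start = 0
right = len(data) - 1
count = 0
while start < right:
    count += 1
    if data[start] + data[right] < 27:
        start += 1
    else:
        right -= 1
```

Let's trace through this code step by step.

Initialize: data = [7, 9, 11, 18, 20]
Initialize: start = 0
Initialize: right = 4
Initialize: count = 0
Entering loop: while start < right:
After iteration 1: start = 0, right = 3, count = 1
After iteration 2: start = 1, right = 3, count = 2
After iteration 3: start = 1, right = 2, count = 3
After iteration 4: start = 2, right = 2, count = 4
Loop ends.

Final answer: 4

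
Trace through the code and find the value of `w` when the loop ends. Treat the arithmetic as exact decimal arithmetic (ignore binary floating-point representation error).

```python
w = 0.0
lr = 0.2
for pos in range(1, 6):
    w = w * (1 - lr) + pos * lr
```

Let's trace through this code step by step.

Initialize: w = 0.0
Initialize: lr = 0.2
Entering loop: for pos in range(1, 6):
After iteration 1: pos = 1, w = 0.2
After iteration 2: pos = 2, w = 0.56
After iteration 3: pos = 3, w = 1.048
After iteration 4: pos = 4, w = 1.6384
After iteration 5: pos = 5, w = 2.31072
Loop ends.

Final answer: 2.31072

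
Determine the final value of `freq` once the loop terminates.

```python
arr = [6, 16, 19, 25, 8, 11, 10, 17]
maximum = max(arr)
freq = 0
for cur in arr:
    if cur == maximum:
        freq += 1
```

Let's trace through this code step by step.

Initialize: arr = [6, 16, 19, 25, 8, 11, 10, 17]
Initialize: maximum = 25
Initialize: freq = 0
Entering loop: for cur in arr:
After iteration 1: cur = 6, freq = 0
After iteration 2: cur = 16, freq = 0
After iteration 3: cur = 19, freq = 0
After iteration 4: cur = 25, freq = 1
After iteration 5: cur = 8, freq = 1
After iteration 6: cur = 11, freq = 1
After iteration 7: cur = 10, freq = 1
After iteration 8: cur = 17, freq = 1
Loop ends.

Final answer: 1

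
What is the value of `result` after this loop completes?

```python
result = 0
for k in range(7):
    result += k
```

Let's trace through this code step by step.

Initialize: result = 0
Entering loop: for k in range(7):
After iteration 1: k = 0, result = 0
After iteration 2: k = 1, result = 1
After iteration 3: k = 2, result = 3
After iteration 4: k = 3, result = 6
After iteration 5: k = 4, result = 10
After iteration 6: k = 5, result = 15
After iteration 7: k = 6, result = 21
Loop ends.

Final answer: 21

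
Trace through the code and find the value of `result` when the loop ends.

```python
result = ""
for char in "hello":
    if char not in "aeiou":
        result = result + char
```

Let's trace through this code step by step.

Initialize: result = ''
Entering loop: for char in "hello":
After iteration 1: char = 'h', result = 'h'
After iteration 2: char = 'e', result = 'h'
After iteration 3: char = 'l', result = 'hl'
After iteration 4: char = 'l', result = 'hll'
After iteration 5: char = 'o', result = 'hll'
Loop ends.

Final answer: 'hll'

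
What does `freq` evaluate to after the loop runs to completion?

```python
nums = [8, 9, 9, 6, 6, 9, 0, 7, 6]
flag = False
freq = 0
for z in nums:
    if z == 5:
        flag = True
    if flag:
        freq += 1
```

Let's trace through this code step by step.

Initialize: nums = [8, 9, 9, 6, 6, 9, 0, 7, 6]
Initialize: flag = False
Initialize: freq = 0
Entering loop: for z in nums:
After iteration 1: z = 8, freq = 0
After iteration 2: z = 9, freq = 0
After iteration 3: z = 9, freq = 0
After iteration 4: z = 6, freq = 0
After iteration 5: z = 6, freq = 0
After iteration 6: z = 9, freq = 0
After iteration 7: z = 0, freq = 0
After iteration 8: z = 7, freq = 0
After iteration 9: z = 6, freq = 0
Loop ends.

Final answer: 0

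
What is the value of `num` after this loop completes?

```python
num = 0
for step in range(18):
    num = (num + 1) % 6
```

Let's trace through this code step by step.

Initialize: num = 0
Entering loop: for step in range(18):
After iteration 1: step = 0, num = 1
After iteration 2: step = 1, num = 2
After iteration 3: step = 2, num = 3
After iteration 4: step = 3, num = 4
After iteration 5: step = 4, num = 5
After iteration 6: step = 5, num = 0
After iteration 7: step = 6, num = 1
After iteration 8: step = 7, num = 2
After iteration 9: step = 8, num = 3
After iteration 10: step = 9, num = 4
After iteration 11: step = 10, num = 5
After iteration 12: step = 11, num = 0
After iteration 13: step = 12, num = 1
After iteration 14: step = 13, num = 2
After iteration 15: step = 14, num = 3
After iteration 16: step = 15, num = 4
After iteration 17: step = 16, num = 5
After iteration 18: step = 17, num = 0
Loop ends.

Final answer: 0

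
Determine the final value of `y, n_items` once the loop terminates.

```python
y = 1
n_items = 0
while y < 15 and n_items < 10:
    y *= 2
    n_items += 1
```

Let's trace through this code step by step.

Initialize: y = 1
Initialize: n_items = 0
Entering loop: while y < 15 and n_items < 10:
After iteration 1: y = 2, n_items = 1
After iteration 2: y = 4, n_items = 2
After iteration 3: y = 8, n_items = 3
After iteration 4: y = 16, n_items = 4
Loop ends.

Final answer: 16, 4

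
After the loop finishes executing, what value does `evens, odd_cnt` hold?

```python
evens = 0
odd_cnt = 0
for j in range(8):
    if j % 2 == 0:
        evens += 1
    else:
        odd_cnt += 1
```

Let's trace through this code step by step.

Initialize: evens = 0
Initialize: odd_cnt = 0
Entering loop: for j in range(8):
After iteration 1: j = 0, evens = 1, odd_cnt = 0
After iteration 2: j = 1, evens = 1, odd_cnt = 1
After iteration 3: j = 2, evens = 2, odd_cnt = 1
After iteration 4: j = 3, evens = 2, odd_cnt = 2
After iteration 5: j = 4, evens = 3, odd_cnt = 2
After iteration 6: j = 5, evens = 3, odd_cnt = 3
After iteration 7: j = 6, evens = 4, odd_cnt = 3
After iteration 8: j = 7, evens = 4, odd_cnt = 4
Loop ends.

Final answer: 4, 4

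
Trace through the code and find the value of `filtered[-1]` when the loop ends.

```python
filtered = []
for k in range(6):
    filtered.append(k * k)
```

Let's trace through this code step by step.

Initialize: filtered = []
Entering loop: for k in range(6):
After iteration 1: k = 0, filtered = [0]
After iteration 2: k = 1, filtered = [0, 1]
After iteration 3: k = 2, filtered = [0, 1, 4]
After iteration 4: k = 3, filtered = [0, 1, 4, 9]
After iteration 5: k = 4, filtered = [0, 1, 4, 9, 16]
After iteration 6: k = 5, filtered = [0, 1, 4, 9, 16, 25]
Loop ends.
filtered[-1] = 25

Final answer: 25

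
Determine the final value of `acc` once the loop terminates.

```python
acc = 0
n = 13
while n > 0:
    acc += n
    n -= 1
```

Let's trace through this code step by step.

Initialize: acc = 0
Initialize: n = 13
Entering loop: while n > 0:
After iteration 1: acc = 13, n = 12
After iteration 2: acc = 25, n = 11
After iteration 3: acc = 36, n = 10
After iteration 4: acc = 46, n = 9
After iteration 5: acc = 55, n = 8
After iteration 6: acc = 63, n = 7
After iteration 7: acc = 70, n = 6
After iteration 8: acc = 76, n = 5
After iteration 9: acc = 81, n = 4
After iteration 10: acc = 85, n = 3
After iteration 11: acc = 88, n = 2
After iteration 12: acc = 90, n = 1
After iteration 13: acc = 91, n = 0
Loop ends.

Final answer: 91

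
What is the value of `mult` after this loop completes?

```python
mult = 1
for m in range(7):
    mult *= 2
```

Let's trace through this code step by step.

Initialize: mult = 1
Entering loop: for m in range(7):
After iteration 1: m = 0, mult = 2
After iteration 2: m = 1, mult = 4
After iteration 3: m = 2, mult = 8
After iteration 4: m = 3, mult = 16
After iteration 5: m = 4, mult = 32
After iteration 6: m = 5, mult = 64
After iteration 7: m = 6, mult = 128
Loop ends.

Final answer: 128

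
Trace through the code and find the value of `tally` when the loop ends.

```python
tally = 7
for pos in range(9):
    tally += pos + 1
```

Let's trace through this code step by step.

Initialize: tally = 7
Entering loop: for pos in range(9):
After iteration 1: pos = 0, tally = 8
After iteration 2: pos = 1, tally = 10
After iteration 3: pos = 2, tally = 13
After iteration 4: pos = 3, tally = 17
After iteration 5: pos = 4, tally = 22
After iteration 6: pos = 5, tally = 28
After iteration 7: pos = 6, tally = 35
After iteration 8: pos = 7, tally = 43
After iteration 9: pos = 8, tally = 52
Loop ends.

Final answer: 52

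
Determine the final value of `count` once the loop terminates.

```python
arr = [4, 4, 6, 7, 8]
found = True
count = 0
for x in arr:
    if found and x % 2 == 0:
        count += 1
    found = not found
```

Let's trace through this code step by step.

Initialize: arr = [4, 4, 6, 7, 8]
Initialize: found = True
Initialize: count = 0
Entering loop: for x in arr:
After iteration 1: x = 4, found = False, count = 1
After iteration 2: x = 4, found = True, count = 1
After iteration 3: x = 6, found = False, count = 2
After iteration 4: x = 7, found = True, count = 2
After iteration 5: x = 8, found = False, count = 3
Loop ends.

Final answer: 3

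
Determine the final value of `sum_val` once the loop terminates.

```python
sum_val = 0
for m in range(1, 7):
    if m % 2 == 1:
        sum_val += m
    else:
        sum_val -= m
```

Let's trace through this code step by step.

Initialize: sum_val = 0
Entering loop: for m in range(1, 7):
After iteration 1: m = 1, sum_val = 1
After iteration 2: m = 2, sum_val = -1
After iteration 3: m = 3, sum_val = 2
After iteration 4: m = 4, sum_val = -2
After iteration 5: m = 5, sum_val = 3
After iteration 6: m = 6, sum_val = -3
Loop ends.

Final answer: -3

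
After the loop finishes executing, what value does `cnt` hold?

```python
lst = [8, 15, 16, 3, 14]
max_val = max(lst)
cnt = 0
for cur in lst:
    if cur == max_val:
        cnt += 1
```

Let's trace through this code step by step.

Initialize: lst = [8, 15, 16, 3, 14]
Initialize: max_val = 16
Initialize: cnt = 0
Entering loop: for cur in lst:
After iteration 1: cur = 8, cnt = 0
After iteration 2: cur = 15, cnt = 0
After iteration 3: cur = 16, cnt = 1
After iteration 4: cur = 3, cnt = 1
After iteration 5: cur = 14, cnt = 1
Loop ends.

Final answer: 1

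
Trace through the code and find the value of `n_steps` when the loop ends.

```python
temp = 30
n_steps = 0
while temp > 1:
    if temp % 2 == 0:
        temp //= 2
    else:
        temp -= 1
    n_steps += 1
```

Let's trace through this code step by step.

Initialize: temp = 30
Initialize: n_steps = 0
Entering loop: while temp > 1:
After iteration 1: temp = 15, n_steps = 1
After iteration 2: temp = 14, n_steps = 2
After iteration 3: temp = 7, n_steps = 3
After iteration 4: temp = 6, n_steps = 4
After iteration 5: temp = 3, n_steps = 5
After iteration 6: temp = 2, n_steps = 6
After iteration 7: temp = 1, n_steps = 7
Loop ends.

Final answer: 7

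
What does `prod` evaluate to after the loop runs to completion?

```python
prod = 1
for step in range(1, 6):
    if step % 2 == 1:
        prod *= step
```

Let's trace through this code step by step.

Initialize: prod = 1
Entering loop: for step in range(1, 6):
After iteration 1: step = 1, prod = 1
After iteration 2: step = 2, prod = 1
After iteration 3: step = 3, prod = 3
After iteration 4: step = 4, prod = 3
After iteration 5: step = 5, prod = 15
Loop ends.

Final answer: 15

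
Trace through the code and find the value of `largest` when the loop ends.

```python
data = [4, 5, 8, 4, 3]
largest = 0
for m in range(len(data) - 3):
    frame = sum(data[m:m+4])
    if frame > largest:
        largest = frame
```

Let's trace through this code step by step.

Initialize: data = [4, 5, 8, 4, 3]
Initialize: largest = 0
Entering loop: for m in range(len(data) - 3):
After iteration 1: m = 0, largest = 21, frame = 21
After iteration 2: m = 1, largest = 21, frame = 20
Loop ends.

Final answer: 21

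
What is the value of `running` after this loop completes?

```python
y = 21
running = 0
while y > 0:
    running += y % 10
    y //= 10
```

Let's trace through this code step by step.

Initialize: y = 21
Initialize: running = 0
Entering loop: while y > 0:
After iteration 1: y = 2, running = 1
After iteration 2: y = 0, running = 3
Loop ends.

Final answer: 3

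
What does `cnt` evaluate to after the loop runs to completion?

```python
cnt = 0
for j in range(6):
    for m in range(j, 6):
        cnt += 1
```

Let's trace through this code step by step.

Initialize: cnt = 0
Entering loop: for j in range(6):
After iteration 1: j = 0, cnt = 6
After iteration 2: j = 1, cnt = 11
After iteration 3: j = 2, cnt = 15
After iteration 4: j = 3, cnt = 18
After iteration 5: j = 4, cnt = 20
After iteration 6: j = 5, cnt = 21
Loop ends.

Final answer: 21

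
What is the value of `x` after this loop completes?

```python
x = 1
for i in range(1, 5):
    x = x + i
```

Let's trace through this code step by step.

Initialize: x = 1
Entering loop: for i in range(1, 5):
After iteration 1: i = 1, x = 2
After iteration 2: i = 2, x = 4
After iteration 3: i = 3, x = 7
After iteration 4: i = 4, x = 11
Loop ends.

Final answer: 11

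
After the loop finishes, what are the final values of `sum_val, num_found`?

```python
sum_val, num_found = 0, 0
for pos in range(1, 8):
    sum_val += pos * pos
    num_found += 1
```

Let's trace through this code step by step.

Initialize: sum_val = 0
Initialize: num_found = 0
Entering loop: for pos in range(1, 8):
After iteration 1: pos = 1, sum_val = 1, num_found = 1
After iteration 2: pos = 2, sum_val = 5, num_found = 2
After iteration 3: pos = 3, sum_val = 14, num_found = 3
After iteration 4: pos = 4, sum_val = 30, num_found = 4
After iteration 5: pos = 5, sum_val = 55, num_found = 5
After iteration 6: pos = 6, sum_val = 91, num_found = 6
After iteration 7: pos = 7, sum_val = 140, num_found = 7
Loop ends.

Final answer: 140, 7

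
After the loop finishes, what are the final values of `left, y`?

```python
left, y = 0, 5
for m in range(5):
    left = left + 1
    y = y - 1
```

Let's trace through this code step by step.

Initialize: left = 0
Initialize: y = 5
Entering loop: for m in range(5):
After iteration 1: m = 0, left = 1, y = 4
After iteration 2: m = 1, left = 2, y = 3
After iteration 3: m = 2, left = 3, y = 2
After iteration 4: m = 3, left = 4, y = 1
After iteration 5: m = 4, left = 5, y = 0
Loop ends.

Final answer: 5, 0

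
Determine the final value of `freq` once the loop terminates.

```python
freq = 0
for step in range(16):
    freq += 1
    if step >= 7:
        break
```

Let's trace through this code step by step.

Initialize: freq = 0
Entering loop: for step in range(16):
After iteration 1: step = 0, freq = 1
After iteration 2: step = 1, freq = 2
After iteration 3: step = 2, freq = 3
After iteration 4: step = 3, freq = 4
After iteration 5: step = 4, freq = 5
After iteration 6: step = 5, freq = 6
After iteration 7: step = 6, freq = 7
After iteration 8: step = 7, freq = 8
Loop ends.

Final answer: 8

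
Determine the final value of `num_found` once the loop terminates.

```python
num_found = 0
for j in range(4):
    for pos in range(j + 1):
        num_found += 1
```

Let's trace through this code step by step.

Initialize: num_found = 0
Entering loop: for j in range(4):
After iteration 1: j = 0, num_found = 1, pos = 0
After iteration 2: j = 1, num_found = 3, pos = 1
After iteration 3: j = 2, num_found = 6, pos = 2
After iteration 4: j = 3, num_found = 10, pos = 3
Loop ends.

Final answer: 10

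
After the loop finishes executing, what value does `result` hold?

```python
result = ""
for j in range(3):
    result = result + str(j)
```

Let's trace through this code step by step.

Initialize: result = ''
Entering loop: for j in range(3):
After iteration 1: j = 0, result = '0'
After iteration 2: j = 1, result = '01'
After iteration 3: j = 2, result = '012'
Loop ends.

Final answer: '012'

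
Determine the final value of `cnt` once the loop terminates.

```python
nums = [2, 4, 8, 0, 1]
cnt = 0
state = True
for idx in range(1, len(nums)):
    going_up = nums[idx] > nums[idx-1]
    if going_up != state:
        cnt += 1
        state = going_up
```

Let's trace through this code step by step.

Initialize: nums = [2, 4, 8, 0, 1]
Initialize: cnt = 0
Initialize: state = True
Entering loop: for idx in range(1, len(nums)):
After iteration 1: idx = 1, cnt = 0, state = True, going_up = True
After iteration 2: idx = 2, cnt = 0, state = True, going_up = True
After iteration 3: idx = 3, cnt = 1, state = False, going_up = False
After iteration 4: idx = 4, cnt = 2, state = True, going_up = True
Loop ends.

Final answer: 2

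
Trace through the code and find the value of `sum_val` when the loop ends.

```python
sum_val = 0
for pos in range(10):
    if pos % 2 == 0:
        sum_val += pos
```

Let's trace through this code step by step.

Initialize: sum_val = 0
Entering loop: for pos in range(10):
After iteration 1: pos = 0, sum_val = 0
After iteration 2: pos = 1, sum_val = 0
After iteration 3: pos = 2, sum_val = 2
After iteration 4: pos = 3, sum_val = 2
After iteration 5: pos = 4, sum_val = 6
After iteration 6: pos = 5, sum_val = 6
After iteration 7: pos = 6, sum_val = 12
After iteration 8: pos = 7, sum_val = 12
After iteration 9: pos = 8, sum_val = 20
After iteration 10: pos = 9, sum_val = 20
Loop ends.

Final answer: 20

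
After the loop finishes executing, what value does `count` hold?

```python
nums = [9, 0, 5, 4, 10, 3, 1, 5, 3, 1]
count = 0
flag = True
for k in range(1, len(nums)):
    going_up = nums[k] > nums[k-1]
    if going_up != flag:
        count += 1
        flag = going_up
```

Let's trace through this code step by step.

Initialize: nums = [9, 0, 5, 4, 10, 3, 1, 5, 3, 1]
Initialize: count = 0
Initialize: flag = True
Entering loop: for k in range(1, len(nums)):
After iteration 1: k = 1, count = 1, flag = False, going_up = False
After iteration 2: k = 2, count = 2, flag = True, going_up = True
After iteration 3: k = 3, count = 3, flag = False, going_up = False
After iteration 4: k = 4, count = 4, flag = True, going_up = True
After iteration 5: k = 5, count = 5, flag = False, going_up = False
After iteration 6: k = 6, count = 5, flag = False, going_up = False
After iteration 7: k = 7, count = 6, flag = True, going_up = True
After iteration 8: k = 8, count = 7, flag = False, going_up = False
After iteration 9: k = 9, count = 7, flag = False, going_up = False
Loop ends.

Final answer: 7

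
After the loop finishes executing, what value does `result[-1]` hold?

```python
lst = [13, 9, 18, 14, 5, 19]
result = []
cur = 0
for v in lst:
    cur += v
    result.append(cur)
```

Let's trace through this code step by step.

Initialize: lst = [13, 9, 18, 14, 5, 19]
Initialize: result = []
Initialize: cur = 0
Entering loop: for v in lst:
After iteration 1: v = 13, result = [13], cur = 13
After iteration 2: v = 9, result = [13, 22], cur = 22
After iteration 3: v = 18, result = [13, 22, 40], cur = 40
After iteration 4: v = 14, result = [13, 22, 40, 54], cur = 54
After iteration 5: v = 5, result = [13, 22, 40, 54, 59], cur = 59
After iteration 6: v = 19, result = [13, 22, 40, 54, 59, 78], cur = 78
Loop ends.
result[-1] = 78

Final answer: 78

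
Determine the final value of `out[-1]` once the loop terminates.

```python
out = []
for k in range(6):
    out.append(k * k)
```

Let's trace through this code step by step.

Initialize: out = []
Entering loop: for k in range(6):
After iteration 1: k = 0, out = [0]
After iteration 2: k = 1, out = [0, 1]
After iteration 3: k = 2, out = [0, 1, 4]
After iteration 4: k = 3, out = [0, 1, 4, 9]
After iteration 5: k = 4, out = [0, 1, 4, 9, 16]
After iteration 6: k = 5, out = [0, 1, 4, 9, 16, 25]
Loop ends.
out[-1] = 25

Final answer: 25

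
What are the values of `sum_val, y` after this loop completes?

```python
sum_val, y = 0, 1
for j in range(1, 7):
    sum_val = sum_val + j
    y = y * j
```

Let's trace through this code step by step.

Initialize: sum_val = 0
Initialize: y = 1
Entering loop: for j in range(1, 7):
After iteration 1: j = 1, sum_val = 1, y = 1
After iteration 2: j = 2, sum_val = 3, y = 2
After iteration 3: j = 3, sum_val = 6, y = 6
After iteration 4: j = 4, sum_val = 10, y = 24
After iteration 5: j = 5, sum_val = 15, y = 120
After iteration 6: j = 6, sum_val = 21, y = 720
Loop ends.

Final answer: 21, 720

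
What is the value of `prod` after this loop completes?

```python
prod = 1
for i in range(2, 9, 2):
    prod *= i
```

Let's trace through this code step by step.

Initialize: prod = 1
Entering loop: for i in range(2, 9, 2):
After iteration 1: i = 2, prod = 2
After iteration 2: i = 4, prod = 8
After iteration 3: i = 6, prod = 48
After iteration 4: i = 8, prod = 384
Loop ends.

Final answer: 384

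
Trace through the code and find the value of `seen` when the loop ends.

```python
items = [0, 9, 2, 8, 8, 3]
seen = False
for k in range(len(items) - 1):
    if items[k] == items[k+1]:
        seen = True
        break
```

Let's trace through this code step by step.

Initialize: items = [0, 9, 2, 8, 8, 3]
Initialize: seen = False
Entering loop: for k in range(len(items) - 1):
After iteration 1: k = 0, seen = False
After iteration 2: k = 1, seen = False
After iteration 3: k = 2, seen = False
After iteration 4: k = 3, seen = True
Loop ends.

Final answer: True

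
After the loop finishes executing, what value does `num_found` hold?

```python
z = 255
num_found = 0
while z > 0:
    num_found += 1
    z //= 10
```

Let's trace through this code step by step.

Initialize: z = 255
Initialize: num_found = 0
Entering loop: while z > 0:
After iteration 1: z = 25, num_found = 1
After iteration 2: z = 2, num_found = 2
After iteration 3: z = 0, num_found = 3
Loop ends.

Final answer: 3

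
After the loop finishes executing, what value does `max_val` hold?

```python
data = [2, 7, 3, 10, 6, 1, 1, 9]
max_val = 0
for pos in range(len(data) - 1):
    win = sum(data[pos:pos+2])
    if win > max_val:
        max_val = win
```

Let's trace through this code step by step.

Initialize: data = [2, 7, 3, 10, 6, 1, 1, 9]
Initialize: max_val = 0
Entering loop: for pos in range(len(data) - 1):
After iteration 1: pos = 0, max_val = 9, win = 9
After iteration 2: pos = 1, max_val = 10, win = 10
After iteration 3: pos = 2, max_val = 13, win = 13
After iteration 4: pos = 3, max_val = 16, win = 16
After iteration 5: pos = 4, max_val = 16, win = 7
After iteration 6: pos = 5, max_val = 16, win = 2
After iteration 7: pos = 6, max_val = 16, win = 10
Loop ends.

Final answer: 16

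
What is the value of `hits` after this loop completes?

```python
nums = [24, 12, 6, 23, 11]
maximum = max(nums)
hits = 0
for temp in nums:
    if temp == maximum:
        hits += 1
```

Let's trace through this code step by step.

Initialize: nums = [24, 12, 6, 23, 11]
Initialize: maximum = 24
Initialize: hits = 0
Entering loop: for temp in nums:
After iteration 1: temp = 24, hits = 1
After iteration 2: temp = 12, hits = 1
After iteration 3: temp = 6, hits = 1
After iteration 4: temp = 23, hits = 1
After iteration 5: temp = 11, hits = 1
Loop ends.

Final answer: 1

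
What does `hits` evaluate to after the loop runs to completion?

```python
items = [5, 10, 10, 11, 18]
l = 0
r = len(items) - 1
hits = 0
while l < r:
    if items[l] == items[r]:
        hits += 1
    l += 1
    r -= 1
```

Let's trace through this code step by step.

Initialize: items = [5, 10, 10, 11, 18]
Initialize: l = 0
Initialize: r = 4
Initialize: hits = 0
Entering loop: while l < r:
After iteration 1: l = 1, r = 3, hits = 0
After iteration 2: l = 2, r = 2, hits = 0
Loop ends.

Final answer: 0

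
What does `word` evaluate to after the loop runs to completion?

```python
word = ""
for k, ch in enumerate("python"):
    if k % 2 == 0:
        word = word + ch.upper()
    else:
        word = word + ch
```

Let's trace through this code step by step.

Initialize: word = ''
Entering loop: for k, ch in enumerate("python"):
After iteration 1: k = 0, ch = 'p', word = 'P'
After iteration 2: k = 1, ch = 'y', word = 'Py'
After iteration 3: k = 2, ch = 't', word = 'PyT'
After iteration 4: k = 3, ch = 'h', word = 'PyTh'
After iteration 5: k = 4, ch = 'o', word = 'PyThO'
After iteration 6: k = 5, ch = 'n', word = 'PyThOn'
Loop ends.

Final answer: 'PyThOn'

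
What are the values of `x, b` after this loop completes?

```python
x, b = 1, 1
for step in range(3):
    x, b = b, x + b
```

Let's trace through this code step by step.

Initialize: x = 1
Initialize: b = 1
Entering loop: for step in range(3):
After iteration 1: step = 0, x = 1, b = 2
After iteration 2: step = 1, x = 2, b = 3
After iteration 3: step = 2, x = 3, b = 5
Loop ends.

Final answer: 3, 5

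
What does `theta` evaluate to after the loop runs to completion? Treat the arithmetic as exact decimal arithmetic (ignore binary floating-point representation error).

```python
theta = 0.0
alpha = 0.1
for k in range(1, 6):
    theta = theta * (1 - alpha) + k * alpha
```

Let's trace through this code step by step.

Initialize: theta = 0.0
Initialize: alpha = 0.1
Entering loop: for k in range(1, 6):
After iteration 1: k = 1, theta = 0.1
After iteration 2: k = 2, theta = 0.29
After iteration 3: k = 3, theta = 0.561
After iteration 4: k = 4, theta = 0.9049
After iteration 5: k = 5, theta = 1.31441
Loop ends.

Final answer: 1.31441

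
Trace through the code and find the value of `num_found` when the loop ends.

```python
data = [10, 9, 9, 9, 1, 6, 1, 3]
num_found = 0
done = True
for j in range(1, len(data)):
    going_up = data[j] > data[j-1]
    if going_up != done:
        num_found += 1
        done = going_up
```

Let's trace through this code step by step.

Initialize: data = [10, 9, 9, 9, 1, 6, 1, 3]
Initialize: num_found = 0
Initialize: done = True
Entering loop: for j in range(1, len(data)):
After iteration 1: j = 1, num_found = 1, done = False, going_up = False
After iteration 2: j = 2, num_found = 1, done = False, going_up = False
After iteration 3: j = 3, num_found = 1, done = False, going_up = False
After iteration 4: j = 4, num_found = 1, done = False, going_up = False
After iteration 5: j = 5, num_found = 2, done = True, going_up = True
After iteration 6: j = 6, num_found = 3, done = False, going_up = False
After iteration 7: j = 7, num_found = 4, done = True, going_up = True
Loop ends.

Final answer: 4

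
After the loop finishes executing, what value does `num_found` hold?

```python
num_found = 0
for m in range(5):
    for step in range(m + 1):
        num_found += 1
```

Let's trace through this code step by step.

Initialize: num_found = 0
Entering loop: for m in range(5):
After iteration 1: m = 0, num_found = 1, step = 0
After iteration 2: m = 1, num_found = 3, step = 1
After iteration 3: m = 2, num_found = 6, step = 2
After iteration 4: m = 3, num_found = 10, step = 3
After iteration 5: m = 4, num_found = 15, step = 4
Loop ends.

Final answer: 15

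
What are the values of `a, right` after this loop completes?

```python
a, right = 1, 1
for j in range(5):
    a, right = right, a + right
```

Let's trace through this code step by step.

Initialize: a = 1
Initialize: right = 1
Entering loop: for j in range(5):
After iteration 1: j = 0, a = 1, right = 2
After iteration 2: j = 1, a = 2, right = 3
After iteration 3: j = 2, a = 3, right = 5
After iteration 4: j = 3, a = 5, right = 8
After iteration 5: j = 4, a = 8, right = 13
Loop ends.

Final answer: 8, 13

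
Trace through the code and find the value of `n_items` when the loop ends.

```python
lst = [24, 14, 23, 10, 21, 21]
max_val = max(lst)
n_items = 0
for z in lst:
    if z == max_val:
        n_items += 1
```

Let's trace through this code step by step.

Initialize: lst = [24, 14, 23, 10, 21, 21]
Initialize: max_val = 24
Initialize: n_items = 0
Entering loop: for z in lst:
After iteration 1: z = 24, n_items = 1
After iteration 2: z = 14, n_items = 1
After iteration 3: z = 23, n_items = 1
After iteration 4: z = 10, n_items = 1
After iteration 5: z = 21, n_items = 1
After iteration 6: z = 21, n_items = 1
Loop ends.

Final answer: 1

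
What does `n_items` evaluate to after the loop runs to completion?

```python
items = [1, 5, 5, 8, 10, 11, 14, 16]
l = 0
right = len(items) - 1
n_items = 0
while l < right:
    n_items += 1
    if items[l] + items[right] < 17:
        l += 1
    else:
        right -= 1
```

Let's trace through this code step by step.

Initialize: items = [1, 5, 5, 8, 10, 11, 14, 16]
Initialize: l = 0
Initialize: right = 7
Initialize: n_items = 0
Entering loop: while l < right:
After iteration 1: l = 0, right = 6, n_items = 1
After iteration 2: l = 1, right = 6, n_items = 2
After iteration 3: l = 1, right = 5, n_items = 3
After iteration 4: l = 2, right = 5, n_items = 4
After iteration 5: l = 3, right = 5, n_items = 5
After iteration 6: l = 3, right = 4, n_items = 6
After iteration 7: l = 3, right = 3, n_items = 7
Loop ends.

Final answer: 7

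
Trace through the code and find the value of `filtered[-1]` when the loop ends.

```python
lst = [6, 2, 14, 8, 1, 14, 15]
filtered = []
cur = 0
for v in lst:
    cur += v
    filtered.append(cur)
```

Let's trace through this code step by step.

Initialize: lst = [6, 2, 14, 8, 1, 14, 15]
Initialize: filtered = []
Initialize: cur = 0
Entering loop: for v in lst:
After iteration 1: v = 6, filtered = [6], cur = 6
After iteration 2: v = 2, filtered = [6, 8], cur = 8
After iteration 3: v = 14, filtered = [6, 8, 22], cur = 22
After iteration 4: v = 8, filtered = [6, 8, 22, 30], cur = 30
After iteration 5: v = 1, filtered = [6, 8, 22, 30, 31], cur = 31
After iteration 6: v = 14, filtered = [6, 8, 22, 30, 31, 45], cur = 45
After iteration 7: v = 15, filtered = [6, 8, 22, 30, 31, 45, 60], cur = 60
Loop ends.
filtered[-1] = 60

Final answer: 60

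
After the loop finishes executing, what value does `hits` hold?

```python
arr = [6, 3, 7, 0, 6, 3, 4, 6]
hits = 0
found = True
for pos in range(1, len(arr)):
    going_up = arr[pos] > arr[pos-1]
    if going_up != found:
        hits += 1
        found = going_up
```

Let's trace through this code step by step.

Initialize: arr = [6, 3, 7, 0, 6, 3, 4, 6]
Initialize: hits = 0
Initialize: found = True
Entering loop: for pos in range(1, len(arr)):
After iteration 1: pos = 1, hits = 1, found = False, going_up = False
After iteration 2: pos = 2, hits = 2, found = True, going_up = True
After iteration 3: pos = 3, hits = 3, found = False, going_up = False
After iteration 4: pos = 4, hits = 4, found = True, going_up = True
After iteration 5: pos = 5, hits = 5, found = False, going_up = False
After iteration 6: pos = 6, hits = 6, found = True, going_up = True
After iteration 7: pos = 7, hits = 6, found = True, going_up = True
Loop ends.

Final answer: 6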